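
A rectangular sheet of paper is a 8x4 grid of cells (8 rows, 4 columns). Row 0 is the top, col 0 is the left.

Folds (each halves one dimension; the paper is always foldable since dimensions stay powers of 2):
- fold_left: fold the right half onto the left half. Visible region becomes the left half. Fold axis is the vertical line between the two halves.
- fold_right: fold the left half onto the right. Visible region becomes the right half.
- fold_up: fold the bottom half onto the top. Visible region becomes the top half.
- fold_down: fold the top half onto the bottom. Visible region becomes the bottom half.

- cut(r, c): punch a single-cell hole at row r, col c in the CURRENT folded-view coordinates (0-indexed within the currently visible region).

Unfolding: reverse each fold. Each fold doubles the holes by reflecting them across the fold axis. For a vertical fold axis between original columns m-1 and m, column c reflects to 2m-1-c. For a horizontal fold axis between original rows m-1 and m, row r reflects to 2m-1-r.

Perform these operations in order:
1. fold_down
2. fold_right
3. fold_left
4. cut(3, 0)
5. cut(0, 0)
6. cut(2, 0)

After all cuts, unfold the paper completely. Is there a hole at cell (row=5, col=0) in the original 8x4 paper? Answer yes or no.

Op 1 fold_down: fold axis h@4; visible region now rows[4,8) x cols[0,4) = 4x4
Op 2 fold_right: fold axis v@2; visible region now rows[4,8) x cols[2,4) = 4x2
Op 3 fold_left: fold axis v@3; visible region now rows[4,8) x cols[2,3) = 4x1
Op 4 cut(3, 0): punch at orig (7,2); cuts so far [(7, 2)]; region rows[4,8) x cols[2,3) = 4x1
Op 5 cut(0, 0): punch at orig (4,2); cuts so far [(4, 2), (7, 2)]; region rows[4,8) x cols[2,3) = 4x1
Op 6 cut(2, 0): punch at orig (6,2); cuts so far [(4, 2), (6, 2), (7, 2)]; region rows[4,8) x cols[2,3) = 4x1
Unfold 1 (reflect across v@3): 6 holes -> [(4, 2), (4, 3), (6, 2), (6, 3), (7, 2), (7, 3)]
Unfold 2 (reflect across v@2): 12 holes -> [(4, 0), (4, 1), (4, 2), (4, 3), (6, 0), (6, 1), (6, 2), (6, 3), (7, 0), (7, 1), (7, 2), (7, 3)]
Unfold 3 (reflect across h@4): 24 holes -> [(0, 0), (0, 1), (0, 2), (0, 3), (1, 0), (1, 1), (1, 2), (1, 3), (3, 0), (3, 1), (3, 2), (3, 3), (4, 0), (4, 1), (4, 2), (4, 3), (6, 0), (6, 1), (6, 2), (6, 3), (7, 0), (7, 1), (7, 2), (7, 3)]
Holes: [(0, 0), (0, 1), (0, 2), (0, 3), (1, 0), (1, 1), (1, 2), (1, 3), (3, 0), (3, 1), (3, 2), (3, 3), (4, 0), (4, 1), (4, 2), (4, 3), (6, 0), (6, 1), (6, 2), (6, 3), (7, 0), (7, 1), (7, 2), (7, 3)]

Answer: no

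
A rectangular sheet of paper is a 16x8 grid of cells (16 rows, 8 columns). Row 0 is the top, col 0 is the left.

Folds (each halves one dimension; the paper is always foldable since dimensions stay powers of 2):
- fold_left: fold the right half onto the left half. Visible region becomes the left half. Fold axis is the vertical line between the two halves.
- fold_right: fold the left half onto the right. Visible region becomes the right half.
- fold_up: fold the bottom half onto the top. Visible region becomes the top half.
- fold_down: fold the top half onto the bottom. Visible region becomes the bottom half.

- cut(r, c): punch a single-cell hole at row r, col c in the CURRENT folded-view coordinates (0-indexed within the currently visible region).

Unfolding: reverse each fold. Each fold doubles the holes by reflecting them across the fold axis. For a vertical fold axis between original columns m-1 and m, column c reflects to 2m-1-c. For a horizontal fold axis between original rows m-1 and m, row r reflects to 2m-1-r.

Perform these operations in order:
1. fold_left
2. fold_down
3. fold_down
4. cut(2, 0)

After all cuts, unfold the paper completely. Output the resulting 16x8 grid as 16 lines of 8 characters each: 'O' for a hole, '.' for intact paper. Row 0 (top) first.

Op 1 fold_left: fold axis v@4; visible region now rows[0,16) x cols[0,4) = 16x4
Op 2 fold_down: fold axis h@8; visible region now rows[8,16) x cols[0,4) = 8x4
Op 3 fold_down: fold axis h@12; visible region now rows[12,16) x cols[0,4) = 4x4
Op 4 cut(2, 0): punch at orig (14,0); cuts so far [(14, 0)]; region rows[12,16) x cols[0,4) = 4x4
Unfold 1 (reflect across h@12): 2 holes -> [(9, 0), (14, 0)]
Unfold 2 (reflect across h@8): 4 holes -> [(1, 0), (6, 0), (9, 0), (14, 0)]
Unfold 3 (reflect across v@4): 8 holes -> [(1, 0), (1, 7), (6, 0), (6, 7), (9, 0), (9, 7), (14, 0), (14, 7)]

Answer: ........
O......O
........
........
........
........
O......O
........
........
O......O
........
........
........
........
O......O
........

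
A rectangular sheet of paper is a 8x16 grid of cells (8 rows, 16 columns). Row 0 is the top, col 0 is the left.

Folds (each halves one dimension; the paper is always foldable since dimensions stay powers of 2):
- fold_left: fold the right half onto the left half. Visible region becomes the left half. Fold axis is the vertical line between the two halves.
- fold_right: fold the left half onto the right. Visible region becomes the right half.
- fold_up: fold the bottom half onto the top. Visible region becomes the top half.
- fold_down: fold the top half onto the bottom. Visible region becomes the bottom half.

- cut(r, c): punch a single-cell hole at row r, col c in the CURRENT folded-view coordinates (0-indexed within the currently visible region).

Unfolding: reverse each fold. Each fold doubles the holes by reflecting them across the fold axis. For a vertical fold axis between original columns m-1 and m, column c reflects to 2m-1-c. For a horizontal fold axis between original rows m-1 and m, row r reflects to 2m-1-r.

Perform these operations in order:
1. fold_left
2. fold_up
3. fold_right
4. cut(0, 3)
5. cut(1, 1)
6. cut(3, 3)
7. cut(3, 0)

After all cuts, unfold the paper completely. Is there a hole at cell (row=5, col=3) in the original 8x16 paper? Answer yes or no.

Op 1 fold_left: fold axis v@8; visible region now rows[0,8) x cols[0,8) = 8x8
Op 2 fold_up: fold axis h@4; visible region now rows[0,4) x cols[0,8) = 4x8
Op 3 fold_right: fold axis v@4; visible region now rows[0,4) x cols[4,8) = 4x4
Op 4 cut(0, 3): punch at orig (0,7); cuts so far [(0, 7)]; region rows[0,4) x cols[4,8) = 4x4
Op 5 cut(1, 1): punch at orig (1,5); cuts so far [(0, 7), (1, 5)]; region rows[0,4) x cols[4,8) = 4x4
Op 6 cut(3, 3): punch at orig (3,7); cuts so far [(0, 7), (1, 5), (3, 7)]; region rows[0,4) x cols[4,8) = 4x4
Op 7 cut(3, 0): punch at orig (3,4); cuts so far [(0, 7), (1, 5), (3, 4), (3, 7)]; region rows[0,4) x cols[4,8) = 4x4
Unfold 1 (reflect across v@4): 8 holes -> [(0, 0), (0, 7), (1, 2), (1, 5), (3, 0), (3, 3), (3, 4), (3, 7)]
Unfold 2 (reflect across h@4): 16 holes -> [(0, 0), (0, 7), (1, 2), (1, 5), (3, 0), (3, 3), (3, 4), (3, 7), (4, 0), (4, 3), (4, 4), (4, 7), (6, 2), (6, 5), (7, 0), (7, 7)]
Unfold 3 (reflect across v@8): 32 holes -> [(0, 0), (0, 7), (0, 8), (0, 15), (1, 2), (1, 5), (1, 10), (1, 13), (3, 0), (3, 3), (3, 4), (3, 7), (3, 8), (3, 11), (3, 12), (3, 15), (4, 0), (4, 3), (4, 4), (4, 7), (4, 8), (4, 11), (4, 12), (4, 15), (6, 2), (6, 5), (6, 10), (6, 13), (7, 0), (7, 7), (7, 8), (7, 15)]
Holes: [(0, 0), (0, 7), (0, 8), (0, 15), (1, 2), (1, 5), (1, 10), (1, 13), (3, 0), (3, 3), (3, 4), (3, 7), (3, 8), (3, 11), (3, 12), (3, 15), (4, 0), (4, 3), (4, 4), (4, 7), (4, 8), (4, 11), (4, 12), (4, 15), (6, 2), (6, 5), (6, 10), (6, 13), (7, 0), (7, 7), (7, 8), (7, 15)]

Answer: no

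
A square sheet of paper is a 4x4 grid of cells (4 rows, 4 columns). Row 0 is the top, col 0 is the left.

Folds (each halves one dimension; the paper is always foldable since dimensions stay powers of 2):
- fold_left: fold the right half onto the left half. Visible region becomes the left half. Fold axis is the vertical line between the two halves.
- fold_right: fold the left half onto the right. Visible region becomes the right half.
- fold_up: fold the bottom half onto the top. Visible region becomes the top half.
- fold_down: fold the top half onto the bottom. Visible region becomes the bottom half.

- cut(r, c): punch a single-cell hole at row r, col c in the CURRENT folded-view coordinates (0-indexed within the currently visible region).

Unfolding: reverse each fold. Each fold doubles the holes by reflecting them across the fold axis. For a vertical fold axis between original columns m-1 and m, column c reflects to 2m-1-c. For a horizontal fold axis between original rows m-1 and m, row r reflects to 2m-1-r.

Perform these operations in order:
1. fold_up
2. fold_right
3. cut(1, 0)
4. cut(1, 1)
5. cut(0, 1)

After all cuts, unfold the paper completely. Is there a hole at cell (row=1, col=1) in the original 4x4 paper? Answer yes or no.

Answer: yes

Derivation:
Op 1 fold_up: fold axis h@2; visible region now rows[0,2) x cols[0,4) = 2x4
Op 2 fold_right: fold axis v@2; visible region now rows[0,2) x cols[2,4) = 2x2
Op 3 cut(1, 0): punch at orig (1,2); cuts so far [(1, 2)]; region rows[0,2) x cols[2,4) = 2x2
Op 4 cut(1, 1): punch at orig (1,3); cuts so far [(1, 2), (1, 3)]; region rows[0,2) x cols[2,4) = 2x2
Op 5 cut(0, 1): punch at orig (0,3); cuts so far [(0, 3), (1, 2), (1, 3)]; region rows[0,2) x cols[2,4) = 2x2
Unfold 1 (reflect across v@2): 6 holes -> [(0, 0), (0, 3), (1, 0), (1, 1), (1, 2), (1, 3)]
Unfold 2 (reflect across h@2): 12 holes -> [(0, 0), (0, 3), (1, 0), (1, 1), (1, 2), (1, 3), (2, 0), (2, 1), (2, 2), (2, 3), (3, 0), (3, 3)]
Holes: [(0, 0), (0, 3), (1, 0), (1, 1), (1, 2), (1, 3), (2, 0), (2, 1), (2, 2), (2, 3), (3, 0), (3, 3)]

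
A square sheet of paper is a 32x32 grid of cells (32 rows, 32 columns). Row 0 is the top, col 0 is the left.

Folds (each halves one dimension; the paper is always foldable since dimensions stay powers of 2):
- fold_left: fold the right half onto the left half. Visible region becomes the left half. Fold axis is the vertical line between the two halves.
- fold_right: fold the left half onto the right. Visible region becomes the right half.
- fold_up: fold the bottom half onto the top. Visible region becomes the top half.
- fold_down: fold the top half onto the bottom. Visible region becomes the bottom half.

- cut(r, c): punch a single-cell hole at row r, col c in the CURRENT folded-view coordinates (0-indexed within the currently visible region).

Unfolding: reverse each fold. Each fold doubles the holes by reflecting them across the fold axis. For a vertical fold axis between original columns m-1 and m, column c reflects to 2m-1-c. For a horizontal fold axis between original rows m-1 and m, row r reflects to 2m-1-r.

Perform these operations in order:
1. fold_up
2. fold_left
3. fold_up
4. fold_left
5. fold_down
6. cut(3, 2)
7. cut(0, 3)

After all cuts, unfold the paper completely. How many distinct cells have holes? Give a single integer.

Op 1 fold_up: fold axis h@16; visible region now rows[0,16) x cols[0,32) = 16x32
Op 2 fold_left: fold axis v@16; visible region now rows[0,16) x cols[0,16) = 16x16
Op 3 fold_up: fold axis h@8; visible region now rows[0,8) x cols[0,16) = 8x16
Op 4 fold_left: fold axis v@8; visible region now rows[0,8) x cols[0,8) = 8x8
Op 5 fold_down: fold axis h@4; visible region now rows[4,8) x cols[0,8) = 4x8
Op 6 cut(3, 2): punch at orig (7,2); cuts so far [(7, 2)]; region rows[4,8) x cols[0,8) = 4x8
Op 7 cut(0, 3): punch at orig (4,3); cuts so far [(4, 3), (7, 2)]; region rows[4,8) x cols[0,8) = 4x8
Unfold 1 (reflect across h@4): 4 holes -> [(0, 2), (3, 3), (4, 3), (7, 2)]
Unfold 2 (reflect across v@8): 8 holes -> [(0, 2), (0, 13), (3, 3), (3, 12), (4, 3), (4, 12), (7, 2), (7, 13)]
Unfold 3 (reflect across h@8): 16 holes -> [(0, 2), (0, 13), (3, 3), (3, 12), (4, 3), (4, 12), (7, 2), (7, 13), (8, 2), (8, 13), (11, 3), (11, 12), (12, 3), (12, 12), (15, 2), (15, 13)]
Unfold 4 (reflect across v@16): 32 holes -> [(0, 2), (0, 13), (0, 18), (0, 29), (3, 3), (3, 12), (3, 19), (3, 28), (4, 3), (4, 12), (4, 19), (4, 28), (7, 2), (7, 13), (7, 18), (7, 29), (8, 2), (8, 13), (8, 18), (8, 29), (11, 3), (11, 12), (11, 19), (11, 28), (12, 3), (12, 12), (12, 19), (12, 28), (15, 2), (15, 13), (15, 18), (15, 29)]
Unfold 5 (reflect across h@16): 64 holes -> [(0, 2), (0, 13), (0, 18), (0, 29), (3, 3), (3, 12), (3, 19), (3, 28), (4, 3), (4, 12), (4, 19), (4, 28), (7, 2), (7, 13), (7, 18), (7, 29), (8, 2), (8, 13), (8, 18), (8, 29), (11, 3), (11, 12), (11, 19), (11, 28), (12, 3), (12, 12), (12, 19), (12, 28), (15, 2), (15, 13), (15, 18), (15, 29), (16, 2), (16, 13), (16, 18), (16, 29), (19, 3), (19, 12), (19, 19), (19, 28), (20, 3), (20, 12), (20, 19), (20, 28), (23, 2), (23, 13), (23, 18), (23, 29), (24, 2), (24, 13), (24, 18), (24, 29), (27, 3), (27, 12), (27, 19), (27, 28), (28, 3), (28, 12), (28, 19), (28, 28), (31, 2), (31, 13), (31, 18), (31, 29)]

Answer: 64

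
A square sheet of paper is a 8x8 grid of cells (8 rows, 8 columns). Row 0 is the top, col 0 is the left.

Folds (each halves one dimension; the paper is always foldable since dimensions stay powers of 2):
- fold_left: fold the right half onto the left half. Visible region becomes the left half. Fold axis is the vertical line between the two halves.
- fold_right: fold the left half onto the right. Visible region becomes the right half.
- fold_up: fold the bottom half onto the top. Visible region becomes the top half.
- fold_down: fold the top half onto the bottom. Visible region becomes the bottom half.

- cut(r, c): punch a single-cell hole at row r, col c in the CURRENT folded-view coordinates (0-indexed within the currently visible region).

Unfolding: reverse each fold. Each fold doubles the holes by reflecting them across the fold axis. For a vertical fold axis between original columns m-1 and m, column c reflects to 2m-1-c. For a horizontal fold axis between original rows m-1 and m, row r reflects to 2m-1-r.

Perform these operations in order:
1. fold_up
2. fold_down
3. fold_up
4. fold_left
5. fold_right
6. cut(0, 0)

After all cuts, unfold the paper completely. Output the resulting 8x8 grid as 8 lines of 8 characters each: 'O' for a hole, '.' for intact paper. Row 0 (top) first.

Op 1 fold_up: fold axis h@4; visible region now rows[0,4) x cols[0,8) = 4x8
Op 2 fold_down: fold axis h@2; visible region now rows[2,4) x cols[0,8) = 2x8
Op 3 fold_up: fold axis h@3; visible region now rows[2,3) x cols[0,8) = 1x8
Op 4 fold_left: fold axis v@4; visible region now rows[2,3) x cols[0,4) = 1x4
Op 5 fold_right: fold axis v@2; visible region now rows[2,3) x cols[2,4) = 1x2
Op 6 cut(0, 0): punch at orig (2,2); cuts so far [(2, 2)]; region rows[2,3) x cols[2,4) = 1x2
Unfold 1 (reflect across v@2): 2 holes -> [(2, 1), (2, 2)]
Unfold 2 (reflect across v@4): 4 holes -> [(2, 1), (2, 2), (2, 5), (2, 6)]
Unfold 3 (reflect across h@3): 8 holes -> [(2, 1), (2, 2), (2, 5), (2, 6), (3, 1), (3, 2), (3, 5), (3, 6)]
Unfold 4 (reflect across h@2): 16 holes -> [(0, 1), (0, 2), (0, 5), (0, 6), (1, 1), (1, 2), (1, 5), (1, 6), (2, 1), (2, 2), (2, 5), (2, 6), (3, 1), (3, 2), (3, 5), (3, 6)]
Unfold 5 (reflect across h@4): 32 holes -> [(0, 1), (0, 2), (0, 5), (0, 6), (1, 1), (1, 2), (1, 5), (1, 6), (2, 1), (2, 2), (2, 5), (2, 6), (3, 1), (3, 2), (3, 5), (3, 6), (4, 1), (4, 2), (4, 5), (4, 6), (5, 1), (5, 2), (5, 5), (5, 6), (6, 1), (6, 2), (6, 5), (6, 6), (7, 1), (7, 2), (7, 5), (7, 6)]

Answer: .OO..OO.
.OO..OO.
.OO..OO.
.OO..OO.
.OO..OO.
.OO..OO.
.OO..OO.
.OO..OO.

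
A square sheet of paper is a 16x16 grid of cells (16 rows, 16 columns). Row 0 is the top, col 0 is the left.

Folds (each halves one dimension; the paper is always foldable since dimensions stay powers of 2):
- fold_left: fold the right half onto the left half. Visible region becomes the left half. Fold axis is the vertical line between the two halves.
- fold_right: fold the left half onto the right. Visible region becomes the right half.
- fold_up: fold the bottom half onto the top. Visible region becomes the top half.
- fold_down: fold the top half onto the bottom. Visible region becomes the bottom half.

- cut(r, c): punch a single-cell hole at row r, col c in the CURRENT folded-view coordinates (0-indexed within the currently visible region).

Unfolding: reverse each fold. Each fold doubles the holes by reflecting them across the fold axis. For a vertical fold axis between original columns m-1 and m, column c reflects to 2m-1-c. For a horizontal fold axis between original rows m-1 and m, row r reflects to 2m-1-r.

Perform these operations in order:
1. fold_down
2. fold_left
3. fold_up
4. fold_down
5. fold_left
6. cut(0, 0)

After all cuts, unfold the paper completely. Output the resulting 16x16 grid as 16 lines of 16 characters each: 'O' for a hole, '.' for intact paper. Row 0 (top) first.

Answer: ................
O......OO......O
O......OO......O
................
................
O......OO......O
O......OO......O
................
................
O......OO......O
O......OO......O
................
................
O......OO......O
O......OO......O
................

Derivation:
Op 1 fold_down: fold axis h@8; visible region now rows[8,16) x cols[0,16) = 8x16
Op 2 fold_left: fold axis v@8; visible region now rows[8,16) x cols[0,8) = 8x8
Op 3 fold_up: fold axis h@12; visible region now rows[8,12) x cols[0,8) = 4x8
Op 4 fold_down: fold axis h@10; visible region now rows[10,12) x cols[0,8) = 2x8
Op 5 fold_left: fold axis v@4; visible region now rows[10,12) x cols[0,4) = 2x4
Op 6 cut(0, 0): punch at orig (10,0); cuts so far [(10, 0)]; region rows[10,12) x cols[0,4) = 2x4
Unfold 1 (reflect across v@4): 2 holes -> [(10, 0), (10, 7)]
Unfold 2 (reflect across h@10): 4 holes -> [(9, 0), (9, 7), (10, 0), (10, 7)]
Unfold 3 (reflect across h@12): 8 holes -> [(9, 0), (9, 7), (10, 0), (10, 7), (13, 0), (13, 7), (14, 0), (14, 7)]
Unfold 4 (reflect across v@8): 16 holes -> [(9, 0), (9, 7), (9, 8), (9, 15), (10, 0), (10, 7), (10, 8), (10, 15), (13, 0), (13, 7), (13, 8), (13, 15), (14, 0), (14, 7), (14, 8), (14, 15)]
Unfold 5 (reflect across h@8): 32 holes -> [(1, 0), (1, 7), (1, 8), (1, 15), (2, 0), (2, 7), (2, 8), (2, 15), (5, 0), (5, 7), (5, 8), (5, 15), (6, 0), (6, 7), (6, 8), (6, 15), (9, 0), (9, 7), (9, 8), (9, 15), (10, 0), (10, 7), (10, 8), (10, 15), (13, 0), (13, 7), (13, 8), (13, 15), (14, 0), (14, 7), (14, 8), (14, 15)]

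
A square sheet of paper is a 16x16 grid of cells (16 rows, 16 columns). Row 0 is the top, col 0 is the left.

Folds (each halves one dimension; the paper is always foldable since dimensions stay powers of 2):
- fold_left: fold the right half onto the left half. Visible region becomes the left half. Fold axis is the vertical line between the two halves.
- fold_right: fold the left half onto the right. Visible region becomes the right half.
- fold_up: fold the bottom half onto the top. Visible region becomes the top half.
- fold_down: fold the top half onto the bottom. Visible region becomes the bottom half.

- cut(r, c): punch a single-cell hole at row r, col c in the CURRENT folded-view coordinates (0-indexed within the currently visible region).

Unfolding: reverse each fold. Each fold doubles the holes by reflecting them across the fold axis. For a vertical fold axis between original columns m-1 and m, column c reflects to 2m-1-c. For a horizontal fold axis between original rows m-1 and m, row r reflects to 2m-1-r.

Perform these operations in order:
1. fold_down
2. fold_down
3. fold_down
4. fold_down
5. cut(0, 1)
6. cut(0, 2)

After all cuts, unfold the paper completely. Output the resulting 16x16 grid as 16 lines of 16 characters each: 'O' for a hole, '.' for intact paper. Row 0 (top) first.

Answer: .OO.............
.OO.............
.OO.............
.OO.............
.OO.............
.OO.............
.OO.............
.OO.............
.OO.............
.OO.............
.OO.............
.OO.............
.OO.............
.OO.............
.OO.............
.OO.............

Derivation:
Op 1 fold_down: fold axis h@8; visible region now rows[8,16) x cols[0,16) = 8x16
Op 2 fold_down: fold axis h@12; visible region now rows[12,16) x cols[0,16) = 4x16
Op 3 fold_down: fold axis h@14; visible region now rows[14,16) x cols[0,16) = 2x16
Op 4 fold_down: fold axis h@15; visible region now rows[15,16) x cols[0,16) = 1x16
Op 5 cut(0, 1): punch at orig (15,1); cuts so far [(15, 1)]; region rows[15,16) x cols[0,16) = 1x16
Op 6 cut(0, 2): punch at orig (15,2); cuts so far [(15, 1), (15, 2)]; region rows[15,16) x cols[0,16) = 1x16
Unfold 1 (reflect across h@15): 4 holes -> [(14, 1), (14, 2), (15, 1), (15, 2)]
Unfold 2 (reflect across h@14): 8 holes -> [(12, 1), (12, 2), (13, 1), (13, 2), (14, 1), (14, 2), (15, 1), (15, 2)]
Unfold 3 (reflect across h@12): 16 holes -> [(8, 1), (8, 2), (9, 1), (9, 2), (10, 1), (10, 2), (11, 1), (11, 2), (12, 1), (12, 2), (13, 1), (13, 2), (14, 1), (14, 2), (15, 1), (15, 2)]
Unfold 4 (reflect across h@8): 32 holes -> [(0, 1), (0, 2), (1, 1), (1, 2), (2, 1), (2, 2), (3, 1), (3, 2), (4, 1), (4, 2), (5, 1), (5, 2), (6, 1), (6, 2), (7, 1), (7, 2), (8, 1), (8, 2), (9, 1), (9, 2), (10, 1), (10, 2), (11, 1), (11, 2), (12, 1), (12, 2), (13, 1), (13, 2), (14, 1), (14, 2), (15, 1), (15, 2)]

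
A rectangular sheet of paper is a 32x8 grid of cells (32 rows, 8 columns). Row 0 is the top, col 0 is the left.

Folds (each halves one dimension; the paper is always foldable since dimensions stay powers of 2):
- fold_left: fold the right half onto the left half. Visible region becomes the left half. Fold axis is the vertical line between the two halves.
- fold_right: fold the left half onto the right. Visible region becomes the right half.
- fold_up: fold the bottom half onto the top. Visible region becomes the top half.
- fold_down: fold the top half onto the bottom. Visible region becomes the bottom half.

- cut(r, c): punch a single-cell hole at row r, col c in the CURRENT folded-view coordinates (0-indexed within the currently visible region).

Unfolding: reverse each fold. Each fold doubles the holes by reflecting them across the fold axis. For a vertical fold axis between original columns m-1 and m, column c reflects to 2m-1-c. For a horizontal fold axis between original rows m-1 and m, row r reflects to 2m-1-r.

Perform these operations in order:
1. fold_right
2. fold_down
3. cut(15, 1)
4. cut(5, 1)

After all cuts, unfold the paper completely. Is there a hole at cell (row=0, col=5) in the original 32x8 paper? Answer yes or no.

Answer: yes

Derivation:
Op 1 fold_right: fold axis v@4; visible region now rows[0,32) x cols[4,8) = 32x4
Op 2 fold_down: fold axis h@16; visible region now rows[16,32) x cols[4,8) = 16x4
Op 3 cut(15, 1): punch at orig (31,5); cuts so far [(31, 5)]; region rows[16,32) x cols[4,8) = 16x4
Op 4 cut(5, 1): punch at orig (21,5); cuts so far [(21, 5), (31, 5)]; region rows[16,32) x cols[4,8) = 16x4
Unfold 1 (reflect across h@16): 4 holes -> [(0, 5), (10, 5), (21, 5), (31, 5)]
Unfold 2 (reflect across v@4): 8 holes -> [(0, 2), (0, 5), (10, 2), (10, 5), (21, 2), (21, 5), (31, 2), (31, 5)]
Holes: [(0, 2), (0, 5), (10, 2), (10, 5), (21, 2), (21, 5), (31, 2), (31, 5)]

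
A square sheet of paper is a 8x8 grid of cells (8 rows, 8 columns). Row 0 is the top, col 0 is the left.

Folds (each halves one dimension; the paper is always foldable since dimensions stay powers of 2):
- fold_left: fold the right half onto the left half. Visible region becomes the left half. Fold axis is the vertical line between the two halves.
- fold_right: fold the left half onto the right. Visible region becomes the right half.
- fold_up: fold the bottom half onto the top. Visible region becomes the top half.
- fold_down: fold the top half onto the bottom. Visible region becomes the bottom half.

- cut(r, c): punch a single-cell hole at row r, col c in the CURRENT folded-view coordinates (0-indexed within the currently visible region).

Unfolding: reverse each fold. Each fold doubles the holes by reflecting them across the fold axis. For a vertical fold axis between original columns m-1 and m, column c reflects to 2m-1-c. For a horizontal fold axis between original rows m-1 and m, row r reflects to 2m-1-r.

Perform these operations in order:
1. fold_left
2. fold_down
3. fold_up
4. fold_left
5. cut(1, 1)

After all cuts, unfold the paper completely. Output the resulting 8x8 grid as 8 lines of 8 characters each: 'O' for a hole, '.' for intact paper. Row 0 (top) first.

Op 1 fold_left: fold axis v@4; visible region now rows[0,8) x cols[0,4) = 8x4
Op 2 fold_down: fold axis h@4; visible region now rows[4,8) x cols[0,4) = 4x4
Op 3 fold_up: fold axis h@6; visible region now rows[4,6) x cols[0,4) = 2x4
Op 4 fold_left: fold axis v@2; visible region now rows[4,6) x cols[0,2) = 2x2
Op 5 cut(1, 1): punch at orig (5,1); cuts so far [(5, 1)]; region rows[4,6) x cols[0,2) = 2x2
Unfold 1 (reflect across v@2): 2 holes -> [(5, 1), (5, 2)]
Unfold 2 (reflect across h@6): 4 holes -> [(5, 1), (5, 2), (6, 1), (6, 2)]
Unfold 3 (reflect across h@4): 8 holes -> [(1, 1), (1, 2), (2, 1), (2, 2), (5, 1), (5, 2), (6, 1), (6, 2)]
Unfold 4 (reflect across v@4): 16 holes -> [(1, 1), (1, 2), (1, 5), (1, 6), (2, 1), (2, 2), (2, 5), (2, 6), (5, 1), (5, 2), (5, 5), (5, 6), (6, 1), (6, 2), (6, 5), (6, 6)]

Answer: ........
.OO..OO.
.OO..OO.
........
........
.OO..OO.
.OO..OO.
........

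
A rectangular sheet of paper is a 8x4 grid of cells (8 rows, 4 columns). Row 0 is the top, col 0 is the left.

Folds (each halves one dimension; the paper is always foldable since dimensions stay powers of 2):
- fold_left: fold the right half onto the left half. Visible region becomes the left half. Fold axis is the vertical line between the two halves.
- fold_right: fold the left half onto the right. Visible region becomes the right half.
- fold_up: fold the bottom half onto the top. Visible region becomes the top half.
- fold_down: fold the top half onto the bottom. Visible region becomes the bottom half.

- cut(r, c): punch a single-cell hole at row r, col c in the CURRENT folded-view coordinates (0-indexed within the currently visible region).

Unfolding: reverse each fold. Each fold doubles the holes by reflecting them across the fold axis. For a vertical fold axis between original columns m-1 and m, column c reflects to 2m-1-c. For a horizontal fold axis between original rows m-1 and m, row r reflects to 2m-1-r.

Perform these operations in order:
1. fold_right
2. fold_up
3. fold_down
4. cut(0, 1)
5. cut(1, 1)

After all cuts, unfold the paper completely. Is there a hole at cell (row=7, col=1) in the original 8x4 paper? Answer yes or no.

Op 1 fold_right: fold axis v@2; visible region now rows[0,8) x cols[2,4) = 8x2
Op 2 fold_up: fold axis h@4; visible region now rows[0,4) x cols[2,4) = 4x2
Op 3 fold_down: fold axis h@2; visible region now rows[2,4) x cols[2,4) = 2x2
Op 4 cut(0, 1): punch at orig (2,3); cuts so far [(2, 3)]; region rows[2,4) x cols[2,4) = 2x2
Op 5 cut(1, 1): punch at orig (3,3); cuts so far [(2, 3), (3, 3)]; region rows[2,4) x cols[2,4) = 2x2
Unfold 1 (reflect across h@2): 4 holes -> [(0, 3), (1, 3), (2, 3), (3, 3)]
Unfold 2 (reflect across h@4): 8 holes -> [(0, 3), (1, 3), (2, 3), (3, 3), (4, 3), (5, 3), (6, 3), (7, 3)]
Unfold 3 (reflect across v@2): 16 holes -> [(0, 0), (0, 3), (1, 0), (1, 3), (2, 0), (2, 3), (3, 0), (3, 3), (4, 0), (4, 3), (5, 0), (5, 3), (6, 0), (6, 3), (7, 0), (7, 3)]
Holes: [(0, 0), (0, 3), (1, 0), (1, 3), (2, 0), (2, 3), (3, 0), (3, 3), (4, 0), (4, 3), (5, 0), (5, 3), (6, 0), (6, 3), (7, 0), (7, 3)]

Answer: no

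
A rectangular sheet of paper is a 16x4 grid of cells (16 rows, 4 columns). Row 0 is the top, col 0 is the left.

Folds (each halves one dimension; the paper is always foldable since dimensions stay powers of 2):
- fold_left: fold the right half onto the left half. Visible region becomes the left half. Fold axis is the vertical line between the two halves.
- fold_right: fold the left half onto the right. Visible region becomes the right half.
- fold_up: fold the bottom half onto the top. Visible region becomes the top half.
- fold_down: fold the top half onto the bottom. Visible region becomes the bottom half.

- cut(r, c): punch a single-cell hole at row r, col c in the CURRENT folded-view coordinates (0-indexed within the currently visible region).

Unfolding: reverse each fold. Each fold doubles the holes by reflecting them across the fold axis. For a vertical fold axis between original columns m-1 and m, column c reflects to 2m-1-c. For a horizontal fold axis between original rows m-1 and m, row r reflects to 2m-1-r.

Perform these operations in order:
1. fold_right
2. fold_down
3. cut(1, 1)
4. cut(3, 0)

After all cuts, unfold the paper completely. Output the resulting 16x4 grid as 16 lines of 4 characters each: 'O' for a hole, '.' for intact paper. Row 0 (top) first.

Answer: ....
....
....
....
.OO.
....
O..O
....
....
O..O
....
.OO.
....
....
....
....

Derivation:
Op 1 fold_right: fold axis v@2; visible region now rows[0,16) x cols[2,4) = 16x2
Op 2 fold_down: fold axis h@8; visible region now rows[8,16) x cols[2,4) = 8x2
Op 3 cut(1, 1): punch at orig (9,3); cuts so far [(9, 3)]; region rows[8,16) x cols[2,4) = 8x2
Op 4 cut(3, 0): punch at orig (11,2); cuts so far [(9, 3), (11, 2)]; region rows[8,16) x cols[2,4) = 8x2
Unfold 1 (reflect across h@8): 4 holes -> [(4, 2), (6, 3), (9, 3), (11, 2)]
Unfold 2 (reflect across v@2): 8 holes -> [(4, 1), (4, 2), (6, 0), (6, 3), (9, 0), (9, 3), (11, 1), (11, 2)]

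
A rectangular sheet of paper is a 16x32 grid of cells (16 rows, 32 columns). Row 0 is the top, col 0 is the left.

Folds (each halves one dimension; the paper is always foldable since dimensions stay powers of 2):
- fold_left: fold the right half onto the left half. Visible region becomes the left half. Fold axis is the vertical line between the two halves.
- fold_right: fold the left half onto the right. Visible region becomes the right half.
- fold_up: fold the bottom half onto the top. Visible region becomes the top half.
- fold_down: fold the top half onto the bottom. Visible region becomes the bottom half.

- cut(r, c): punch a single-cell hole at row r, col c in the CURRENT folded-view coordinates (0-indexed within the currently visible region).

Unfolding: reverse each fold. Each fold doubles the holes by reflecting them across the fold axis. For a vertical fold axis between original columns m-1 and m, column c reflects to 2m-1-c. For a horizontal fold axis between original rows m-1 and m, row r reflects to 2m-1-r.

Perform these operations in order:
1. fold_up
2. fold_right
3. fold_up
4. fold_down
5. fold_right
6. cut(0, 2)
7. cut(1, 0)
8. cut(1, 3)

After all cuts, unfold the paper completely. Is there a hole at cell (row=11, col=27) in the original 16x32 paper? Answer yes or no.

Op 1 fold_up: fold axis h@8; visible region now rows[0,8) x cols[0,32) = 8x32
Op 2 fold_right: fold axis v@16; visible region now rows[0,8) x cols[16,32) = 8x16
Op 3 fold_up: fold axis h@4; visible region now rows[0,4) x cols[16,32) = 4x16
Op 4 fold_down: fold axis h@2; visible region now rows[2,4) x cols[16,32) = 2x16
Op 5 fold_right: fold axis v@24; visible region now rows[2,4) x cols[24,32) = 2x8
Op 6 cut(0, 2): punch at orig (2,26); cuts so far [(2, 26)]; region rows[2,4) x cols[24,32) = 2x8
Op 7 cut(1, 0): punch at orig (3,24); cuts so far [(2, 26), (3, 24)]; region rows[2,4) x cols[24,32) = 2x8
Op 8 cut(1, 3): punch at orig (3,27); cuts so far [(2, 26), (3, 24), (3, 27)]; region rows[2,4) x cols[24,32) = 2x8
Unfold 1 (reflect across v@24): 6 holes -> [(2, 21), (2, 26), (3, 20), (3, 23), (3, 24), (3, 27)]
Unfold 2 (reflect across h@2): 12 holes -> [(0, 20), (0, 23), (0, 24), (0, 27), (1, 21), (1, 26), (2, 21), (2, 26), (3, 20), (3, 23), (3, 24), (3, 27)]
Unfold 3 (reflect across h@4): 24 holes -> [(0, 20), (0, 23), (0, 24), (0, 27), (1, 21), (1, 26), (2, 21), (2, 26), (3, 20), (3, 23), (3, 24), (3, 27), (4, 20), (4, 23), (4, 24), (4, 27), (5, 21), (5, 26), (6, 21), (6, 26), (7, 20), (7, 23), (7, 24), (7, 27)]
Unfold 4 (reflect across v@16): 48 holes -> [(0, 4), (0, 7), (0, 8), (0, 11), (0, 20), (0, 23), (0, 24), (0, 27), (1, 5), (1, 10), (1, 21), (1, 26), (2, 5), (2, 10), (2, 21), (2, 26), (3, 4), (3, 7), (3, 8), (3, 11), (3, 20), (3, 23), (3, 24), (3, 27), (4, 4), (4, 7), (4, 8), (4, 11), (4, 20), (4, 23), (4, 24), (4, 27), (5, 5), (5, 10), (5, 21), (5, 26), (6, 5), (6, 10), (6, 21), (6, 26), (7, 4), (7, 7), (7, 8), (7, 11), (7, 20), (7, 23), (7, 24), (7, 27)]
Unfold 5 (reflect across h@8): 96 holes -> [(0, 4), (0, 7), (0, 8), (0, 11), (0, 20), (0, 23), (0, 24), (0, 27), (1, 5), (1, 10), (1, 21), (1, 26), (2, 5), (2, 10), (2, 21), (2, 26), (3, 4), (3, 7), (3, 8), (3, 11), (3, 20), (3, 23), (3, 24), (3, 27), (4, 4), (4, 7), (4, 8), (4, 11), (4, 20), (4, 23), (4, 24), (4, 27), (5, 5), (5, 10), (5, 21), (5, 26), (6, 5), (6, 10), (6, 21), (6, 26), (7, 4), (7, 7), (7, 8), (7, 11), (7, 20), (7, 23), (7, 24), (7, 27), (8, 4), (8, 7), (8, 8), (8, 11), (8, 20), (8, 23), (8, 24), (8, 27), (9, 5), (9, 10), (9, 21), (9, 26), (10, 5), (10, 10), (10, 21), (10, 26), (11, 4), (11, 7), (11, 8), (11, 11), (11, 20), (11, 23), (11, 24), (11, 27), (12, 4), (12, 7), (12, 8), (12, 11), (12, 20), (12, 23), (12, 24), (12, 27), (13, 5), (13, 10), (13, 21), (13, 26), (14, 5), (14, 10), (14, 21), (14, 26), (15, 4), (15, 7), (15, 8), (15, 11), (15, 20), (15, 23), (15, 24), (15, 27)]
Holes: [(0, 4), (0, 7), (0, 8), (0, 11), (0, 20), (0, 23), (0, 24), (0, 27), (1, 5), (1, 10), (1, 21), (1, 26), (2, 5), (2, 10), (2, 21), (2, 26), (3, 4), (3, 7), (3, 8), (3, 11), (3, 20), (3, 23), (3, 24), (3, 27), (4, 4), (4, 7), (4, 8), (4, 11), (4, 20), (4, 23), (4, 24), (4, 27), (5, 5), (5, 10), (5, 21), (5, 26), (6, 5), (6, 10), (6, 21), (6, 26), (7, 4), (7, 7), (7, 8), (7, 11), (7, 20), (7, 23), (7, 24), (7, 27), (8, 4), (8, 7), (8, 8), (8, 11), (8, 20), (8, 23), (8, 24), (8, 27), (9, 5), (9, 10), (9, 21), (9, 26), (10, 5), (10, 10), (10, 21), (10, 26), (11, 4), (11, 7), (11, 8), (11, 11), (11, 20), (11, 23), (11, 24), (11, 27), (12, 4), (12, 7), (12, 8), (12, 11), (12, 20), (12, 23), (12, 24), (12, 27), (13, 5), (13, 10), (13, 21), (13, 26), (14, 5), (14, 10), (14, 21), (14, 26), (15, 4), (15, 7), (15, 8), (15, 11), (15, 20), (15, 23), (15, 24), (15, 27)]

Answer: yes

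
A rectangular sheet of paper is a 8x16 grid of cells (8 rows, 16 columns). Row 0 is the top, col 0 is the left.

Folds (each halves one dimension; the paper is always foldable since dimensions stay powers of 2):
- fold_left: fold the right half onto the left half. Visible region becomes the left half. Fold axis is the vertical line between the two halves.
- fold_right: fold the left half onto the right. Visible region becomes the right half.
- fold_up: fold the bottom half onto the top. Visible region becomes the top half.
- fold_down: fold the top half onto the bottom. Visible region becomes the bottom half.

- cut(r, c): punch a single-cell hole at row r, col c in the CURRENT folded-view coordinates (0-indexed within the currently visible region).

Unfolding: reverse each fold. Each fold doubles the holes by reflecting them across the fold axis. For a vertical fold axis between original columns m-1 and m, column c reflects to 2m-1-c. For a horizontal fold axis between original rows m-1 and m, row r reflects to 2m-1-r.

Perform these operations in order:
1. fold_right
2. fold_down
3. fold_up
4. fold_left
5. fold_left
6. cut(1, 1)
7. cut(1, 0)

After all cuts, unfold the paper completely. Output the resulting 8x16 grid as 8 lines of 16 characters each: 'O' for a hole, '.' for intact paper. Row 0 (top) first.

Op 1 fold_right: fold axis v@8; visible region now rows[0,8) x cols[8,16) = 8x8
Op 2 fold_down: fold axis h@4; visible region now rows[4,8) x cols[8,16) = 4x8
Op 3 fold_up: fold axis h@6; visible region now rows[4,6) x cols[8,16) = 2x8
Op 4 fold_left: fold axis v@12; visible region now rows[4,6) x cols[8,12) = 2x4
Op 5 fold_left: fold axis v@10; visible region now rows[4,6) x cols[8,10) = 2x2
Op 6 cut(1, 1): punch at orig (5,9); cuts so far [(5, 9)]; region rows[4,6) x cols[8,10) = 2x2
Op 7 cut(1, 0): punch at orig (5,8); cuts so far [(5, 8), (5, 9)]; region rows[4,6) x cols[8,10) = 2x2
Unfold 1 (reflect across v@10): 4 holes -> [(5, 8), (5, 9), (5, 10), (5, 11)]
Unfold 2 (reflect across v@12): 8 holes -> [(5, 8), (5, 9), (5, 10), (5, 11), (5, 12), (5, 13), (5, 14), (5, 15)]
Unfold 3 (reflect across h@6): 16 holes -> [(5, 8), (5, 9), (5, 10), (5, 11), (5, 12), (5, 13), (5, 14), (5, 15), (6, 8), (6, 9), (6, 10), (6, 11), (6, 12), (6, 13), (6, 14), (6, 15)]
Unfold 4 (reflect across h@4): 32 holes -> [(1, 8), (1, 9), (1, 10), (1, 11), (1, 12), (1, 13), (1, 14), (1, 15), (2, 8), (2, 9), (2, 10), (2, 11), (2, 12), (2, 13), (2, 14), (2, 15), (5, 8), (5, 9), (5, 10), (5, 11), (5, 12), (5, 13), (5, 14), (5, 15), (6, 8), (6, 9), (6, 10), (6, 11), (6, 12), (6, 13), (6, 14), (6, 15)]
Unfold 5 (reflect across v@8): 64 holes -> [(1, 0), (1, 1), (1, 2), (1, 3), (1, 4), (1, 5), (1, 6), (1, 7), (1, 8), (1, 9), (1, 10), (1, 11), (1, 12), (1, 13), (1, 14), (1, 15), (2, 0), (2, 1), (2, 2), (2, 3), (2, 4), (2, 5), (2, 6), (2, 7), (2, 8), (2, 9), (2, 10), (2, 11), (2, 12), (2, 13), (2, 14), (2, 15), (5, 0), (5, 1), (5, 2), (5, 3), (5, 4), (5, 5), (5, 6), (5, 7), (5, 8), (5, 9), (5, 10), (5, 11), (5, 12), (5, 13), (5, 14), (5, 15), (6, 0), (6, 1), (6, 2), (6, 3), (6, 4), (6, 5), (6, 6), (6, 7), (6, 8), (6, 9), (6, 10), (6, 11), (6, 12), (6, 13), (6, 14), (6, 15)]

Answer: ................
OOOOOOOOOOOOOOOO
OOOOOOOOOOOOOOOO
................
................
OOOOOOOOOOOOOOOO
OOOOOOOOOOOOOOOO
................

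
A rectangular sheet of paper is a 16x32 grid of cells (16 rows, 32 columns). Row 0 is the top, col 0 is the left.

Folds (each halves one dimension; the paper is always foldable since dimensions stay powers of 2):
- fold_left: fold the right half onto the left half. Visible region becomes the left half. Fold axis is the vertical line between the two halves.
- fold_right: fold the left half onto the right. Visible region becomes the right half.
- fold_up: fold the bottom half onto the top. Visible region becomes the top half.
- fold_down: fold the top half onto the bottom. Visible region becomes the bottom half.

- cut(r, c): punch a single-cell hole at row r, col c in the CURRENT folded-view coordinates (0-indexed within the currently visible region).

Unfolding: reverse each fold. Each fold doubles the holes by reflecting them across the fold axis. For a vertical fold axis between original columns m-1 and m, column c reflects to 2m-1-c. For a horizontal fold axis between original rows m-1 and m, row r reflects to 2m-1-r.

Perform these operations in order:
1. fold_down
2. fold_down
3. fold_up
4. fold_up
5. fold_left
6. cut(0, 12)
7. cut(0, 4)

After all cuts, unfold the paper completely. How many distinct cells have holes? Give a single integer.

Op 1 fold_down: fold axis h@8; visible region now rows[8,16) x cols[0,32) = 8x32
Op 2 fold_down: fold axis h@12; visible region now rows[12,16) x cols[0,32) = 4x32
Op 3 fold_up: fold axis h@14; visible region now rows[12,14) x cols[0,32) = 2x32
Op 4 fold_up: fold axis h@13; visible region now rows[12,13) x cols[0,32) = 1x32
Op 5 fold_left: fold axis v@16; visible region now rows[12,13) x cols[0,16) = 1x16
Op 6 cut(0, 12): punch at orig (12,12); cuts so far [(12, 12)]; region rows[12,13) x cols[0,16) = 1x16
Op 7 cut(0, 4): punch at orig (12,4); cuts so far [(12, 4), (12, 12)]; region rows[12,13) x cols[0,16) = 1x16
Unfold 1 (reflect across v@16): 4 holes -> [(12, 4), (12, 12), (12, 19), (12, 27)]
Unfold 2 (reflect across h@13): 8 holes -> [(12, 4), (12, 12), (12, 19), (12, 27), (13, 4), (13, 12), (13, 19), (13, 27)]
Unfold 3 (reflect across h@14): 16 holes -> [(12, 4), (12, 12), (12, 19), (12, 27), (13, 4), (13, 12), (13, 19), (13, 27), (14, 4), (14, 12), (14, 19), (14, 27), (15, 4), (15, 12), (15, 19), (15, 27)]
Unfold 4 (reflect across h@12): 32 holes -> [(8, 4), (8, 12), (8, 19), (8, 27), (9, 4), (9, 12), (9, 19), (9, 27), (10, 4), (10, 12), (10, 19), (10, 27), (11, 4), (11, 12), (11, 19), (11, 27), (12, 4), (12, 12), (12, 19), (12, 27), (13, 4), (13, 12), (13, 19), (13, 27), (14, 4), (14, 12), (14, 19), (14, 27), (15, 4), (15, 12), (15, 19), (15, 27)]
Unfold 5 (reflect across h@8): 64 holes -> [(0, 4), (0, 12), (0, 19), (0, 27), (1, 4), (1, 12), (1, 19), (1, 27), (2, 4), (2, 12), (2, 19), (2, 27), (3, 4), (3, 12), (3, 19), (3, 27), (4, 4), (4, 12), (4, 19), (4, 27), (5, 4), (5, 12), (5, 19), (5, 27), (6, 4), (6, 12), (6, 19), (6, 27), (7, 4), (7, 12), (7, 19), (7, 27), (8, 4), (8, 12), (8, 19), (8, 27), (9, 4), (9, 12), (9, 19), (9, 27), (10, 4), (10, 12), (10, 19), (10, 27), (11, 4), (11, 12), (11, 19), (11, 27), (12, 4), (12, 12), (12, 19), (12, 27), (13, 4), (13, 12), (13, 19), (13, 27), (14, 4), (14, 12), (14, 19), (14, 27), (15, 4), (15, 12), (15, 19), (15, 27)]

Answer: 64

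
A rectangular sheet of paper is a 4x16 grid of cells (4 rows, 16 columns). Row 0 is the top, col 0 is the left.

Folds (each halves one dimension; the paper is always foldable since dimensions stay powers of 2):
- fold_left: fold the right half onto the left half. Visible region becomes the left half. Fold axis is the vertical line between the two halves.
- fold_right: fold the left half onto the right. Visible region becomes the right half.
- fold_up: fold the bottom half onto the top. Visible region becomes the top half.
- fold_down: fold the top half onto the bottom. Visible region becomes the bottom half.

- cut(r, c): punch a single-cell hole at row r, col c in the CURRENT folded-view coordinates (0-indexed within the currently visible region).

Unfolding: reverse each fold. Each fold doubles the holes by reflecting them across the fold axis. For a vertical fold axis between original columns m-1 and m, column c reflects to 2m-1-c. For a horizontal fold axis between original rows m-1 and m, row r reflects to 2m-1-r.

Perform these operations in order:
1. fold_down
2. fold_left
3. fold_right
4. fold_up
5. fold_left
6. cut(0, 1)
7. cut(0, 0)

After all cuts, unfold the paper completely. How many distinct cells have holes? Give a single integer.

Answer: 64

Derivation:
Op 1 fold_down: fold axis h@2; visible region now rows[2,4) x cols[0,16) = 2x16
Op 2 fold_left: fold axis v@8; visible region now rows[2,4) x cols[0,8) = 2x8
Op 3 fold_right: fold axis v@4; visible region now rows[2,4) x cols[4,8) = 2x4
Op 4 fold_up: fold axis h@3; visible region now rows[2,3) x cols[4,8) = 1x4
Op 5 fold_left: fold axis v@6; visible region now rows[2,3) x cols[4,6) = 1x2
Op 6 cut(0, 1): punch at orig (2,5); cuts so far [(2, 5)]; region rows[2,3) x cols[4,6) = 1x2
Op 7 cut(0, 0): punch at orig (2,4); cuts so far [(2, 4), (2, 5)]; region rows[2,3) x cols[4,6) = 1x2
Unfold 1 (reflect across v@6): 4 holes -> [(2, 4), (2, 5), (2, 6), (2, 7)]
Unfold 2 (reflect across h@3): 8 holes -> [(2, 4), (2, 5), (2, 6), (2, 7), (3, 4), (3, 5), (3, 6), (3, 7)]
Unfold 3 (reflect across v@4): 16 holes -> [(2, 0), (2, 1), (2, 2), (2, 3), (2, 4), (2, 5), (2, 6), (2, 7), (3, 0), (3, 1), (3, 2), (3, 3), (3, 4), (3, 5), (3, 6), (3, 7)]
Unfold 4 (reflect across v@8): 32 holes -> [(2, 0), (2, 1), (2, 2), (2, 3), (2, 4), (2, 5), (2, 6), (2, 7), (2, 8), (2, 9), (2, 10), (2, 11), (2, 12), (2, 13), (2, 14), (2, 15), (3, 0), (3, 1), (3, 2), (3, 3), (3, 4), (3, 5), (3, 6), (3, 7), (3, 8), (3, 9), (3, 10), (3, 11), (3, 12), (3, 13), (3, 14), (3, 15)]
Unfold 5 (reflect across h@2): 64 holes -> [(0, 0), (0, 1), (0, 2), (0, 3), (0, 4), (0, 5), (0, 6), (0, 7), (0, 8), (0, 9), (0, 10), (0, 11), (0, 12), (0, 13), (0, 14), (0, 15), (1, 0), (1, 1), (1, 2), (1, 3), (1, 4), (1, 5), (1, 6), (1, 7), (1, 8), (1, 9), (1, 10), (1, 11), (1, 12), (1, 13), (1, 14), (1, 15), (2, 0), (2, 1), (2, 2), (2, 3), (2, 4), (2, 5), (2, 6), (2, 7), (2, 8), (2, 9), (2, 10), (2, 11), (2, 12), (2, 13), (2, 14), (2, 15), (3, 0), (3, 1), (3, 2), (3, 3), (3, 4), (3, 5), (3, 6), (3, 7), (3, 8), (3, 9), (3, 10), (3, 11), (3, 12), (3, 13), (3, 14), (3, 15)]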